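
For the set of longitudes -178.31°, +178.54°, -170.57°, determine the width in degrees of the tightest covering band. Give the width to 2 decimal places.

10.89°

Sort the longitudes: -178.31°, -170.57°, +178.54°.
Eastward gaps between consecutive values (wrapping around): 7.74°, 349.11°, 3.15°.
Largest gap = 349.11° ⇒ minimal covering band is its complement: 360° − 349.11° = 10.89°.
Band runs from +178.54° eastward to -170.57°, crossing the antimeridian.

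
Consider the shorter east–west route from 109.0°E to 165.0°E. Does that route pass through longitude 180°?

No

Signed shortest Δλ = ((165.0 − 109.0 + 180) mod 360) − 180 = 56.0°.
Going east by 56.0° from +109.0° reaches +165.0° without touching 180°.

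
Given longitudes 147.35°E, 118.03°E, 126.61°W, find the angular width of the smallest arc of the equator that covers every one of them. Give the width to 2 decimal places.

115.36°

Sort the longitudes: -126.61°, +118.03°, +147.35°.
Eastward gaps between consecutive values (wrapping around): 244.64°, 29.32°, 86.04°.
Largest gap = 244.64° ⇒ minimal covering band is its complement: 360° − 244.64° = 115.36°.
Band runs from +118.03° eastward to -126.61°, crossing the antimeridian.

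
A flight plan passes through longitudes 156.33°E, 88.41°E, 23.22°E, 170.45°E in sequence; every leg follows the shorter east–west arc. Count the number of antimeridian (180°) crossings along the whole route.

0

Leg 1: +156.33° → +88.41°, shortest Δλ = -67.92° (west) — does not cross 180°.
Leg 2: +88.41° → +23.22°, shortest Δλ = -65.19° (west) — does not cross 180°.
Leg 3: +23.22° → +170.45°, shortest Δλ = 147.23° (east) — does not cross 180°.
Total crossings: 0.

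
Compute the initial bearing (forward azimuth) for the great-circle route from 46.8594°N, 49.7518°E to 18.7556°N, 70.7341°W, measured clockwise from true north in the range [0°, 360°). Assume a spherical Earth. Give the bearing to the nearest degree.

305°

Δλ = -70.7341 − 49.7518 = -120.4859°.
θ = atan2( sin Δλ · cos φ₂ , cos φ₁ · sin φ₂ − sin φ₁ · cos φ₂ · cos Δλ )
  = atan2(-0.81599, 0.57039) = -55.046° → normalised to [0°, 360°): 304.954°.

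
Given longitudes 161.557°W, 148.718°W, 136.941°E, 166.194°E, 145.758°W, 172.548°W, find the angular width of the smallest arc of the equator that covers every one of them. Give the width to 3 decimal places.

77.301°

Sort the longitudes: -172.548°, -161.557°, -148.718°, -145.758°, +136.941°, +166.194°.
Eastward gaps between consecutive values (wrapping around): 10.991°, 12.839°, 2.960°, 282.699°, 29.253°, 21.258°.
Largest gap = 282.699° ⇒ minimal covering band is its complement: 360° − 282.699° = 77.301°.
Band runs from +136.941° eastward to -145.758°, crossing the antimeridian.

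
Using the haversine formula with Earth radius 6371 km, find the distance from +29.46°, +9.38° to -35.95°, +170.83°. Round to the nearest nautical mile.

9794 nmi

Δλ = 170.83 − 9.38 = 161.45°.
Δφ = -35.95 − 29.46 = -65.41°.
a = sin²(Δφ/2) + cos φ₁ · cos φ₂ · sin²(Δλ/2) = 0.978486.
c = 2·atan2(√a, √(1−a)) = 2.84718 rad → d = 6371·c ≈ 18139.36 km ≈ 9794.47 nmi.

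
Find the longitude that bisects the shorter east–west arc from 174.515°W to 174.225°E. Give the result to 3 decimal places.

179.855°E

Signed shortest Δλ from -174.515° to +174.225° is -11.260°.
Midpoint longitude = -174.515° + (-11.260°)/2 = -174.515° − 5.630° = -180.145°.
Normalise into (−180°, 180°]: +179.855°.
(The naïve average (-174.515 + +174.225)/2 = -0.145° is on the wrong side of the globe.)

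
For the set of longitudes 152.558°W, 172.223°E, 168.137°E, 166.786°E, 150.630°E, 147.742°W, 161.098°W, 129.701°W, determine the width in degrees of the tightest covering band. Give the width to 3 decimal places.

79.669°

Sort the longitudes: -161.098°, -152.558°, -147.742°, -129.701°, +150.630°, +166.786°, +168.137°, +172.223°.
Eastward gaps between consecutive values (wrapping around): 8.540°, 4.816°, 18.041°, 280.331°, 16.156°, 1.351°, 4.086°, 26.679°.
Largest gap = 280.331° ⇒ minimal covering band is its complement: 360° − 280.331° = 79.669°.
Band runs from +150.630° eastward to -129.701°, crossing the antimeridian.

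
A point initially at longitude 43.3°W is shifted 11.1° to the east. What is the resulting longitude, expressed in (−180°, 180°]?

32.2°W

Start at -43.3°; shift +11.1° → -32.2°.
-32.2° already lies in (−180°, 180°].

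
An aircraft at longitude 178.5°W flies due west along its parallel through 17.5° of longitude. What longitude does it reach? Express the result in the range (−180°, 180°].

164.0°E

Start at -178.5°; shift −17.5° → -196.0°.
-196.0° lies outside (−180°, 180°]; add 360° → +164.0°.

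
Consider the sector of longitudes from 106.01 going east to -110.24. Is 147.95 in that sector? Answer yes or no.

Band width going east from +106.01° to -110.24°: ((-110.24 − 106.01) mod 360) = 143.75°.
Offset of +147.95° east of the west edge: ((147.95 − 106.01) mod 360) = 41.94°.
41.94° ≤ 143.75° ⇒ inside.

Yes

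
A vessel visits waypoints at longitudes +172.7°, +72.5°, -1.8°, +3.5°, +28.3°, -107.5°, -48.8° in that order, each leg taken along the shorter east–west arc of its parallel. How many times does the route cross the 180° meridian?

Leg 1: +172.7° → +72.5°, shortest Δλ = -100.2° (west) — does not cross 180°.
Leg 2: +72.5° → -1.8°, shortest Δλ = -74.3° (west) — does not cross 180°.
Leg 3: -1.8° → +3.5°, shortest Δλ = 5.3° (east) — does not cross 180°.
Leg 4: +3.5° → +28.3°, shortest Δλ = 24.8° (east) — does not cross 180°.
Leg 5: +28.3° → -107.5°, shortest Δλ = -135.8° (west) — does not cross 180°.
Leg 6: -107.5° → -48.8°, shortest Δλ = 58.7° (east) — does not cross 180°.
Total crossings: 0.

0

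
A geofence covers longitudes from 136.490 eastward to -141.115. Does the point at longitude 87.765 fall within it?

No

Band width going east from +136.490° to -141.115°: ((-141.115 − 136.490) mod 360) = 82.395°.
Offset of +87.765° east of the west edge: ((87.765 − 136.490) mod 360) = 311.275°.
311.275° > 82.395° ⇒ outside.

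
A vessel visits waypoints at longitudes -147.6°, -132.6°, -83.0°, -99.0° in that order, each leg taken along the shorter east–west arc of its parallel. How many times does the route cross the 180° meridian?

0

Leg 1: -147.6° → -132.6°, shortest Δλ = 15.0° (east) — does not cross 180°.
Leg 2: -132.6° → -83.0°, shortest Δλ = 49.6° (east) — does not cross 180°.
Leg 3: -83.0° → -99.0°, shortest Δλ = -16.0° (west) — does not cross 180°.
Total crossings: 0.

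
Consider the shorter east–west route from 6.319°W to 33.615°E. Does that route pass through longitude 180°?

No

Signed shortest Δλ = ((33.615 − -6.319 + 180) mod 360) − 180 = 39.934°.
Going east by 39.934° from -6.319° reaches +33.615° without touching 180°.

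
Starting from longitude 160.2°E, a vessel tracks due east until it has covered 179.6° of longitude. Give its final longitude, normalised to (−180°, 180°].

Start at +160.2°; shift +179.6° → +339.8°.
+339.8° lies outside (−180°, 180°]; subtract 360° → -20.2°.

20.2°W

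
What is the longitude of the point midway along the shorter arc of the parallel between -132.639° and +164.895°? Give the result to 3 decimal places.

Signed shortest Δλ from -132.639° to +164.895° is -62.466°.
Midpoint longitude = -132.639° + (-62.466°)/2 = -132.639° − 31.233° = -163.872°.
(The naïve average (-132.639 + +164.895)/2 = 16.128° is on the wrong side of the globe.)

-163.872°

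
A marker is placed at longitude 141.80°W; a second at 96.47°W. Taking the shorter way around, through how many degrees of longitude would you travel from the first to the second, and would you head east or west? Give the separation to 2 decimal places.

45.33° east

Raw difference: -96.47 − -141.80 = 45.33°.
Normalise into (−180°, 180°]: 45.33° stays 45.33°.
Positive ⇒ the second point lies to the east; separation 45.33°.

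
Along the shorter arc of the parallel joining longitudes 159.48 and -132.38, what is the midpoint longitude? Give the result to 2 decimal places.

Signed shortest Δλ from +159.48° to -132.38° is +68.14°.
Midpoint longitude = +159.48° + (+68.14°)/2 = +159.48° + 34.07° = +193.55°.
Normalise into (−180°, 180°]: -166.45°.
(The naïve average (+159.48 + -132.38)/2 = 13.55° is on the wrong side of the globe.)

-166.45°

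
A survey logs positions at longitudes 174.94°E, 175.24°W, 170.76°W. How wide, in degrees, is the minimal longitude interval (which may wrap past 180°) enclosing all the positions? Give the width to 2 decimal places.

14.30°

Sort the longitudes: -175.24°, -170.76°, +174.94°.
Eastward gaps between consecutive values (wrapping around): 4.48°, 345.70°, 9.82°.
Largest gap = 345.70° ⇒ minimal covering band is its complement: 360° − 345.70° = 14.30°.
Band runs from +174.94° eastward to -170.76°, crossing the antimeridian.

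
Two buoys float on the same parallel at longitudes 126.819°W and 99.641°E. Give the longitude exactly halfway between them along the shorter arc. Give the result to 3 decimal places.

Signed shortest Δλ from -126.819° to +99.641° is -133.540°.
Midpoint longitude = -126.819° + (-133.540°)/2 = -126.819° − 66.770° = -193.589°.
Normalise into (−180°, 180°]: +166.411°.
(The naïve average (-126.819 + +99.641)/2 = -13.589° is on the wrong side of the globe.)

166.411°E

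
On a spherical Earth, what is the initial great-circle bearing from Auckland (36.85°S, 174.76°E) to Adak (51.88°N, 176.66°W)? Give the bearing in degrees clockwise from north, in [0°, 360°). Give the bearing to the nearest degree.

Δλ = -176.66 − 174.76 = -351.42°; wrapped into (−180°, 180°]: 8.58°.
θ = atan2( sin Δλ · cos φ₂ , cos φ₁ · sin φ₂ − sin φ₁ · cos φ₂ · cos Δλ )
  = atan2(0.09210, 0.99561) = 5.285° → normalised to [0°, 360°): 5.285°.

5°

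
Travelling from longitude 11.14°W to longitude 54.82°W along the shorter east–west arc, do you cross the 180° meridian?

Signed shortest Δλ = ((-54.82 − -11.14 + 180) mod 360) − 180 = -43.68°.
Going west by 43.68° from -11.14° reaches -54.82° without touching 180°.

No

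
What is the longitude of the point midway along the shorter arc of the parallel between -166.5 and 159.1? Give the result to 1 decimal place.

Signed shortest Δλ from -166.5° to +159.1° is -34.4°.
Midpoint longitude = -166.5° + (-34.4°)/2 = -166.5° − 17.2° = -183.7°.
Normalise into (−180°, 180°]: +176.3°.
(The naïve average (-166.5 + +159.1)/2 = -3.7° is on the wrong side of the globe.)

+176.3°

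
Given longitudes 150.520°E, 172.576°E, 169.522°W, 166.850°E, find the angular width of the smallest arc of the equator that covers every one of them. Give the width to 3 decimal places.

Sort the longitudes: -169.522°, +150.520°, +166.850°, +172.576°.
Eastward gaps between consecutive values (wrapping around): 320.042°, 16.330°, 5.726°, 17.902°.
Largest gap = 320.042° ⇒ minimal covering band is its complement: 360° − 320.042° = 39.958°.
Band runs from +150.520° eastward to -169.522°, crossing the antimeridian.

39.958°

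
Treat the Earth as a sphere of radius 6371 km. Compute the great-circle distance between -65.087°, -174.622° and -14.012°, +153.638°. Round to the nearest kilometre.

Δλ = 153.638 − -174.622 = 328.260°; wrapped into (−180°, 180°]: -31.740°.
Δφ = -14.012 − -65.087 = 51.075°.
a = sin²(Δφ/2) + cos φ₁ · cos φ₂ · sin²(Δλ/2) = 0.216411.
c = 2·atan2(√a, √(1−a)) = 0.96772 rad → d = 6371·c ≈ 6165.35 km.

6165 km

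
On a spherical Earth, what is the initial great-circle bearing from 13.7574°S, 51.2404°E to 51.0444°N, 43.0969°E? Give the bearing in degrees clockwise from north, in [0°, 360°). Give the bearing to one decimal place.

Δλ = 43.0969 − 51.2404 = -8.1435°.
θ = atan2( sin Δλ · cos φ₂ , cos φ₁ · sin φ₂ − sin φ₁ · cos φ₂ · cos Δλ )
  = atan2(-0.08906, 0.90333) = -5.631° → normalised to [0°, 360°): 354.369°.

354.4°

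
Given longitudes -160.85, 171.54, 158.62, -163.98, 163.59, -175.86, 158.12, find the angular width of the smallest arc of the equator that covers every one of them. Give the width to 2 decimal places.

Sort the longitudes: -175.86°, -163.98°, -160.85°, +158.12°, +158.62°, +163.59°, +171.54°.
Eastward gaps between consecutive values (wrapping around): 11.88°, 3.13°, 318.97°, 0.50°, 4.97°, 7.95°, 12.60°.
Largest gap = 318.97° ⇒ minimal covering band is its complement: 360° − 318.97° = 41.03°.
Band runs from +158.12° eastward to -160.85°, crossing the antimeridian.

41.03°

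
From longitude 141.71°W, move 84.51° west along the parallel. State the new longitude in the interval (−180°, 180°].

Start at -141.71°; shift −84.51° → -226.22°.
-226.22° lies outside (−180°, 180°]; add 360° → +133.78°.

133.78°E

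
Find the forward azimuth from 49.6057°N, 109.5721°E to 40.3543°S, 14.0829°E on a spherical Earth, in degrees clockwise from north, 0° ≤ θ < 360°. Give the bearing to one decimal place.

Δλ = 14.0829 − 109.5721 = -95.4892°.
θ = atan2( sin Δλ · cos φ₂ , cos φ₁ · sin φ₂ − sin φ₁ · cos φ₂ · cos Δλ )
  = atan2(-0.75856, -0.36410) = -115.640° → normalised to [0°, 360°): 244.360°.

244.4°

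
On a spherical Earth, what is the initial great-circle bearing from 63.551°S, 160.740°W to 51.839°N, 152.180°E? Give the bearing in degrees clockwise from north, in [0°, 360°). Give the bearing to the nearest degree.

Δλ = 152.180 − -160.740 = 312.920°; wrapped into (−180°, 180°]: -47.080°.
θ = atan2( sin Δλ · cos φ₂ , cos φ₁ · sin φ₂ − sin φ₁ · cos φ₂ · cos Δλ )
  = atan2(-0.45247, 0.72693) = -31.900° → normalised to [0°, 360°): 328.100°.

328°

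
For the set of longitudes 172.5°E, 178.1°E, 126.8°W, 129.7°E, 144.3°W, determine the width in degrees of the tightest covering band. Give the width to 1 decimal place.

Sort the longitudes: -144.3°, -126.8°, +129.7°, +172.5°, +178.1°.
Eastward gaps between consecutive values (wrapping around): 17.5°, 256.5°, 42.8°, 5.6°, 37.6°.
Largest gap = 256.5° ⇒ minimal covering band is its complement: 360° − 256.5° = 103.5°.
Band runs from +129.7° eastward to -126.8°, crossing the antimeridian.

103.5°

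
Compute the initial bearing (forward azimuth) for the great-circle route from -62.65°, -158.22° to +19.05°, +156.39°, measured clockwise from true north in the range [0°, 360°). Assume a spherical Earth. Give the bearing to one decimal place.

Δλ = 156.39 − -158.22 = 314.61°; wrapped into (−180°, 180°]: -45.39°.
θ = atan2( sin Δλ · cos φ₂ , cos φ₁ · sin φ₂ − sin φ₁ · cos φ₂ · cos Δλ )
  = atan2(-0.67292, 0.73957) = -42.298° → normalised to [0°, 360°): 317.702°.

317.7°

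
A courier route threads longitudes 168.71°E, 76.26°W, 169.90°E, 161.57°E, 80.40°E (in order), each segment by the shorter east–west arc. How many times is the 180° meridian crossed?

2

Leg 1: +168.71° → -76.26°, shortest Δλ = 115.03° (east) — crosses 180°.
Leg 2: -76.26° → +169.90°, shortest Δλ = -113.84° (west) — crosses 180°.
Leg 3: +169.90° → +161.57°, shortest Δλ = -8.33° (west) — does not cross 180°.
Leg 4: +161.57° → +80.40°, shortest Δλ = -81.17° (west) — does not cross 180°.
Total crossings: 2.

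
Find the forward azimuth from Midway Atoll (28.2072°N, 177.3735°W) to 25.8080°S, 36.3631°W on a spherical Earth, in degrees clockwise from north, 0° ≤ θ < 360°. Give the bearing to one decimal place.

95.3°

Δλ = -36.3631 − -177.3735 = 141.0104°.
θ = atan2( sin Δλ · cos φ₂ , cos φ₁ · sin φ₂ − sin φ₁ · cos φ₂ · cos Δλ )
  = atan2(0.56642, -0.05292) = 95.337° → normalised to [0°, 360°): 95.337°.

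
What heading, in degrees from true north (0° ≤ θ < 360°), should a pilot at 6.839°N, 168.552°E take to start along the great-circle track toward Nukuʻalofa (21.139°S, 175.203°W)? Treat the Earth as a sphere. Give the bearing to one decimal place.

150.7°

Δλ = -175.203 − 168.552 = -343.755°; wrapped into (−180°, 180°]: 16.245°.
θ = atan2( sin Δλ · cos φ₂ , cos φ₁ · sin φ₂ − sin φ₁ · cos φ₂ · cos Δλ )
  = atan2(0.26092, -0.46470) = 150.686° → normalised to [0°, 360°): 150.686°.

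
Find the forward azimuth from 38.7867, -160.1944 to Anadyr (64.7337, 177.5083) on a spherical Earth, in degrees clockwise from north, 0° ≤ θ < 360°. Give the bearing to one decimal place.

340.5°

Δλ = 177.5083 − -160.1944 = 337.7027°; wrapped into (−180°, 180°]: -22.2973°.
θ = atan2( sin Δλ · cos φ₂ , cos φ₁ · sin φ₂ − sin φ₁ · cos φ₂ · cos Δλ )
  = atan2(-0.16194, 0.45753) = -19.491° → normalised to [0°, 360°): 340.509°.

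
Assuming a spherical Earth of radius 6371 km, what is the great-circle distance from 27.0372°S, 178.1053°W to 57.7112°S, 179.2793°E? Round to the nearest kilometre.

Δλ = 179.2793 − -178.1053 = 357.3846°; wrapped into (−180°, 180°]: -2.6154°.
Δφ = -57.7112 − -27.0372 = -30.6740°.
a = sin²(Δφ/2) + cos φ₁ · cos φ₂ · sin²(Δλ/2) = 0.070206.
c = 2·atan2(√a, √(1−a)) = 0.53633 rad → d = 6371·c ≈ 3416.98 km.

3417 km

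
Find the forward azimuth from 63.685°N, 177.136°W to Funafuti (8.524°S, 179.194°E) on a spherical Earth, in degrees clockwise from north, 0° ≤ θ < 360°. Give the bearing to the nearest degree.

Δλ = 179.194 − -177.136 = 356.330°; wrapped into (−180°, 180°]: -3.670°.
θ = atan2( sin Δλ · cos φ₂ , cos φ₁ · sin φ₂ − sin φ₁ · cos φ₂ · cos Δλ )
  = atan2(-0.06330, -0.95036) = -176.189° → normalised to [0°, 360°): 183.811°.

184°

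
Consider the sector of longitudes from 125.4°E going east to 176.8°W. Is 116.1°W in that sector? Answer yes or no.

Band width going east from +125.4° to -176.8°: ((-176.8 − 125.4) mod 360) = 57.8°.
Offset of -116.1° east of the west edge: ((-116.1 − 125.4) mod 360) = 118.5°.
118.5° > 57.8° ⇒ outside.

No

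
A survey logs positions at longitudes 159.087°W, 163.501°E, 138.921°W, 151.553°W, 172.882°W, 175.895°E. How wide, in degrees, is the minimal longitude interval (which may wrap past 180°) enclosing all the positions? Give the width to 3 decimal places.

Sort the longitudes: -172.882°, -159.087°, -151.553°, -138.921°, +163.501°, +175.895°.
Eastward gaps between consecutive values (wrapping around): 13.795°, 7.534°, 12.632°, 302.422°, 12.394°, 11.223°.
Largest gap = 302.422° ⇒ minimal covering band is its complement: 360° − 302.422° = 57.578°.
Band runs from +163.501° eastward to -138.921°, crossing the antimeridian.

57.578°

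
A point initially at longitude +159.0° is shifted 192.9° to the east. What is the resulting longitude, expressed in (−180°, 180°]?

-8.1°

Start at +159.0°; shift +192.9° → +351.9°.
+351.9° lies outside (−180°, 180°]; subtract 360° → -8.1°.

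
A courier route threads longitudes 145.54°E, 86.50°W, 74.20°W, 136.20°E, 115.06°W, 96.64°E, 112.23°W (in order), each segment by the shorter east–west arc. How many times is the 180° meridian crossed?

Leg 1: +145.54° → -86.50°, shortest Δλ = 127.96° (east) — crosses 180°.
Leg 2: -86.50° → -74.20°, shortest Δλ = 12.3° (east) — does not cross 180°.
Leg 3: -74.20° → +136.20°, shortest Δλ = -149.6° (west) — crosses 180°.
Leg 4: +136.20° → -115.06°, shortest Δλ = 108.74° (east) — crosses 180°.
Leg 5: -115.06° → +96.64°, shortest Δλ = -148.3° (west) — crosses 180°.
Leg 6: +96.64° → -112.23°, shortest Δλ = 151.13° (east) — crosses 180°.
Total crossings: 5.

5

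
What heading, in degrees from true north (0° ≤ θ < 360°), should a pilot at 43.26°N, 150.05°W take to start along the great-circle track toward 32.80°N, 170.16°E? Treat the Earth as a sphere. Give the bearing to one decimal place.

264.9°

Δλ = 170.16 − -150.05 = 320.21°; wrapped into (−180°, 180°]: -39.79°.
θ = atan2( sin Δλ · cos φ₂ , cos φ₁ · sin φ₂ − sin φ₁ · cos φ₂ · cos Δλ )
  = atan2(-0.53794, -0.04813) = -95.113° → normalised to [0°, 360°): 264.887°.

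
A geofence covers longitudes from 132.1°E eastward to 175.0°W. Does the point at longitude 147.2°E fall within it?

Yes

Band width going east from +132.1° to -175.0°: ((-175.0 − 132.1) mod 360) = 52.9°.
Offset of +147.2° east of the west edge: ((147.2 − 132.1) mod 360) = 15.1°.
15.1° ≤ 52.9° ⇒ inside.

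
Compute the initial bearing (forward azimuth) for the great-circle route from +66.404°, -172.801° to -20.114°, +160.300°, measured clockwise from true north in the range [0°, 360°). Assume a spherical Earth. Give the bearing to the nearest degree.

205°

Δλ = 160.300 − -172.801 = 333.101°; wrapped into (−180°, 180°]: -26.899°.
θ = atan2( sin Δλ · cos φ₂ , cos φ₁ · sin φ₂ − sin φ₁ · cos φ₂ · cos Δλ )
  = atan2(-0.42483, -0.90505) = -154.855° → normalised to [0°, 360°): 205.145°.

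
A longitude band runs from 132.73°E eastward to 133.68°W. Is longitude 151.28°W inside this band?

Yes

Band width going east from +132.73° to -133.68°: ((-133.68 − 132.73) mod 360) = 93.59°.
Offset of -151.28° east of the west edge: ((-151.28 − 132.73) mod 360) = 75.99°.
75.99° ≤ 93.59° ⇒ inside.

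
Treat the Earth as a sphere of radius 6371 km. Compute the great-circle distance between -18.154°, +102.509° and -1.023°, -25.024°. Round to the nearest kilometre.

13897 km

Δλ = -25.024 − 102.509 = -127.533°.
Δφ = -1.023 − -18.154 = 17.131°.
a = sin²(Δφ/2) + cos φ₁ · cos φ₂ · sin²(Δλ/2) = 0.786619.
c = 2·atan2(√a, √(1−a)) = 2.18125 rad → d = 6371·c ≈ 13896.73 km.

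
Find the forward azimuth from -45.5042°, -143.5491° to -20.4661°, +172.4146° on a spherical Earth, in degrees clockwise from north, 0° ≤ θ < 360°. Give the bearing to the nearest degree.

290°

Δλ = 172.4146 − -143.5491 = 315.9637°; wrapped into (−180°, 180°]: -44.0363°.
θ = atan2( sin Δλ · cos φ₂ , cos φ₁ · sin φ₂ − sin φ₁ · cos φ₂ · cos Δλ )
  = atan2(-0.65124, 0.23537) = -70.129° → normalised to [0°, 360°): 289.871°.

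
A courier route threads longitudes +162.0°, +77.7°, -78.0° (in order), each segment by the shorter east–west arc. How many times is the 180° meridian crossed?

0

Leg 1: +162.0° → +77.7°, shortest Δλ = -84.3° (west) — does not cross 180°.
Leg 2: +77.7° → -78.0°, shortest Δλ = -155.7° (west) — does not cross 180°.
Total crossings: 0.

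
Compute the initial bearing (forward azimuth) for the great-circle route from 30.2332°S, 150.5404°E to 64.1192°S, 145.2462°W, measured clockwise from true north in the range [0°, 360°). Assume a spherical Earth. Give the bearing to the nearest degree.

150°

Δλ = -145.2462 − 150.5404 = -295.7866°; wrapped into (−180°, 180°]: 64.2134°.
θ = atan2( sin Δλ · cos φ₂ , cos φ₁ · sin φ₂ − sin φ₁ · cos φ₂ · cos Δλ )
  = atan2(0.39303, -0.68172) = 150.035° → normalised to [0°, 360°): 150.035°.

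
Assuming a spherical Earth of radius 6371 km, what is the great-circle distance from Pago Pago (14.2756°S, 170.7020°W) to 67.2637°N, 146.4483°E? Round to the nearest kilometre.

9707 km

Δλ = 146.4483 − -170.7020 = 317.1503°; wrapped into (−180°, 180°]: -42.8497°.
Δφ = 67.2637 − -14.2756 = 81.5393°.
a = sin²(Δφ/2) + cos φ₁ · cos φ₂ · sin²(Δλ/2) = 0.476411.
c = 2·atan2(√a, √(1−a)) = 1.52360 rad → d = 6371·c ≈ 9706.87 km.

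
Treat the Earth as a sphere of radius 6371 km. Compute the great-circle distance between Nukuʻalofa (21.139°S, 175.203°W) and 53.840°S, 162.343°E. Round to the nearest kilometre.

Δλ = 162.343 − -175.203 = 337.546°; wrapped into (−180°, 180°]: -22.454°.
Δφ = -53.840 − -21.139 = -32.701°.
a = sin²(Δφ/2) + cos φ₁ · cos φ₂ · sin²(Δλ/2) = 0.100111.
c = 2·atan2(√a, √(1−a)) = 0.64387 rad → d = 6371·c ≈ 4102.10 km.

4102 km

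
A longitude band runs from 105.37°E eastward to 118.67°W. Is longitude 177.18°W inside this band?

Band width going east from +105.37° to -118.67°: ((-118.67 − 105.37) mod 360) = 135.96°.
Offset of -177.18° east of the west edge: ((-177.18 − 105.37) mod 360) = 77.45°.
77.45° ≤ 135.96° ⇒ inside.

Yes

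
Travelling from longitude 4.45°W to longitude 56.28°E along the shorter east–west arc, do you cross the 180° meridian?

Signed shortest Δλ = ((56.28 − -4.45 + 180) mod 360) − 180 = 60.73°.
Going east by 60.73° from -4.45° reaches +56.28° without touching 180°.

No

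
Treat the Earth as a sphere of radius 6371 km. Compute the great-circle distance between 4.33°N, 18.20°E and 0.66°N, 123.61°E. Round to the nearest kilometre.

Δλ = 123.61 − 18.20 = 105.41°.
Δφ = 0.66 − 4.33 = -3.67°.
a = sin²(Δφ/2) + cos φ₁ · cos φ₂ · sin²(Δλ/2) = 0.632039.
c = 2·atan2(√a, √(1−a)) = 1.83804 rad → d = 6371·c ≈ 11710.18 km.

11710 km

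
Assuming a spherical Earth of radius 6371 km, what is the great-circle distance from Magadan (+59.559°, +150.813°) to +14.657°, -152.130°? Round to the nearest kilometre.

Δλ = -152.130 − 150.813 = -302.943°; wrapped into (−180°, 180°]: 57.057°.
Δφ = 14.657 − 59.559 = -44.902°.
a = sin²(Δφ/2) + cos φ₁ · cos φ₂ · sin²(Δλ/2) = 0.257648.
c = 2·atan2(√a, √(1−a)) = 1.06477 rad → d = 6371·c ≈ 6783.65 km.

6784 km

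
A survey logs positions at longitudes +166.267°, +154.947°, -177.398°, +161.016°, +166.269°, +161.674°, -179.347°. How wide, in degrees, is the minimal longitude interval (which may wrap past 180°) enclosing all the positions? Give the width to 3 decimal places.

27.655°

Sort the longitudes: -179.347°, -177.398°, +154.947°, +161.016°, +161.674°, +166.267°, +166.269°.
Eastward gaps between consecutive values (wrapping around): 1.949°, 332.345°, 6.069°, 0.658°, 4.593°, 0.002°, 14.384°.
Largest gap = 332.345° ⇒ minimal covering band is its complement: 360° − 332.345° = 27.655°.
Band runs from +154.947° eastward to -177.398°, crossing the antimeridian.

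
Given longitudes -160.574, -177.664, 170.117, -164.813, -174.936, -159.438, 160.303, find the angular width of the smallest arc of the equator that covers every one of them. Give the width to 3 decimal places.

Sort the longitudes: -177.664°, -174.936°, -164.813°, -160.574°, -159.438°, +160.303°, +170.117°.
Eastward gaps between consecutive values (wrapping around): 2.728°, 10.123°, 4.239°, 1.136°, 319.741°, 9.814°, 12.219°.
Largest gap = 319.741° ⇒ minimal covering band is its complement: 360° − 319.741° = 40.259°.
Band runs from +160.303° eastward to -159.438°, crossing the antimeridian.

40.259°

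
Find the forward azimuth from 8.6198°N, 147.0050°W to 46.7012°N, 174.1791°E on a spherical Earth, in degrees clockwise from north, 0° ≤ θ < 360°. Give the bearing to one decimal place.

Δλ = 174.1791 − -147.0050 = 321.1841°; wrapped into (−180°, 180°]: -38.8159°.
θ = atan2( sin Δλ · cos φ₂ , cos φ₁ · sin φ₂ − sin φ₁ · cos φ₂ · cos Δλ )
  = atan2(-0.42988, 0.63948) = -33.910° → normalised to [0°, 360°): 326.090°.

326.1°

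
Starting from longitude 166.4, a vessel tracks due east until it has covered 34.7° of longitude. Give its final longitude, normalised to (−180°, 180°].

-158.9°

Start at +166.4°; shift +34.7° → +201.1°.
+201.1° lies outside (−180°, 180°]; subtract 360° → -158.9°.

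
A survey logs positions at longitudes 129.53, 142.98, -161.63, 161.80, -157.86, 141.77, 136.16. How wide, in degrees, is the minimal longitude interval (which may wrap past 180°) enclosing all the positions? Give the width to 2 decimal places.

Sort the longitudes: -161.63°, -157.86°, +129.53°, +136.16°, +141.77°, +142.98°, +161.80°.
Eastward gaps between consecutive values (wrapping around): 3.77°, 287.39°, 6.63°, 5.61°, 1.21°, 18.82°, 36.57°.
Largest gap = 287.39° ⇒ minimal covering band is its complement: 360° − 287.39° = 72.61°.
Band runs from +129.53° eastward to -157.86°, crossing the antimeridian.

72.61°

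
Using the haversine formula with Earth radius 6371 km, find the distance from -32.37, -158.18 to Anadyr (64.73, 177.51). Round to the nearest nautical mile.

5941 nmi

Δλ = 177.51 − -158.18 = 335.69°; wrapped into (−180°, 180°]: -24.31°.
Δφ = 64.73 − -32.37 = 97.10°.
a = sin²(Δφ/2) + cos φ₁ · cos φ₂ · sin²(Δλ/2) = 0.577785.
c = 2·atan2(√a, √(1−a)) = 1.72700 rad → d = 6371·c ≈ 11002.73 km ≈ 5941.00 nmi.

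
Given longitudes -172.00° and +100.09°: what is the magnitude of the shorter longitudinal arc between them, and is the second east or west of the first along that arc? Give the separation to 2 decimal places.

Raw difference: 100.09 − -172.00 = 272.09°.
Normalise into (−180°, 180°]: 272.09° − 360° = -87.91°.
Negative ⇒ the second point lies to the west; separation 87.91°.

87.91° west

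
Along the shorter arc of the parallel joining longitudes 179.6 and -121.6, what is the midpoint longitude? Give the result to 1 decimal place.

Signed shortest Δλ from +179.6° to -121.6° is +58.8°.
Midpoint longitude = +179.6° + (+58.8°)/2 = +179.6° + 29.4° = +209.0°.
Normalise into (−180°, 180°]: -151.0°.
(The naïve average (+179.6 + -121.6)/2 = 29.0° is on the wrong side of the globe.)

-151.0°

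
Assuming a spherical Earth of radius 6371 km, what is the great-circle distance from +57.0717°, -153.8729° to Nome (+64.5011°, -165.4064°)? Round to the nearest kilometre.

1033 km

Δλ = -165.4064 − -153.8729 = -11.5335°.
Δφ = 64.5011 − 57.0717 = 7.4294°.
a = sin²(Δφ/2) + cos φ₁ · cos φ₂ · sin²(Δλ/2) = 0.006560.
c = 2·atan2(√a, √(1−a)) = 0.16217 rad → d = 6371·c ≈ 1033.16 km.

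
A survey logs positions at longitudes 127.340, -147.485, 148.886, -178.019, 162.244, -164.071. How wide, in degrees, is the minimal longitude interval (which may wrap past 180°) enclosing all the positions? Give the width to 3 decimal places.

85.175°

Sort the longitudes: -178.019°, -164.071°, -147.485°, +127.340°, +148.886°, +162.244°.
Eastward gaps between consecutive values (wrapping around): 13.948°, 16.586°, 274.825°, 21.546°, 13.358°, 19.737°.
Largest gap = 274.825° ⇒ minimal covering band is its complement: 360° − 274.825° = 85.175°.
Band runs from +127.340° eastward to -147.485°, crossing the antimeridian.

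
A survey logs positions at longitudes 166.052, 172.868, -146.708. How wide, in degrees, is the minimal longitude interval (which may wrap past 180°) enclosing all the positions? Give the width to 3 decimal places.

47.240°

Sort the longitudes: -146.708°, +166.052°, +172.868°.
Eastward gaps between consecutive values (wrapping around): 312.760°, 6.816°, 40.424°.
Largest gap = 312.760° ⇒ minimal covering band is its complement: 360° − 312.760° = 47.240°.
Band runs from +166.052° eastward to -146.708°, crossing the antimeridian.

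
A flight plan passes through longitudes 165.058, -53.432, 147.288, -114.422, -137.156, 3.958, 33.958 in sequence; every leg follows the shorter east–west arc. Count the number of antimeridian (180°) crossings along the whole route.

Leg 1: +165.058° → -53.432°, shortest Δλ = 141.51° (east) — crosses 180°.
Leg 2: -53.432° → +147.288°, shortest Δλ = -159.28° (west) — crosses 180°.
Leg 3: +147.288° → -114.422°, shortest Δλ = 98.29° (east) — crosses 180°.
Leg 4: -114.422° → -137.156°, shortest Δλ = -22.734° (west) — does not cross 180°.
Leg 5: -137.156° → +3.958°, shortest Δλ = 141.114° (east) — does not cross 180°.
Leg 6: +3.958° → +33.958°, shortest Δλ = 30.0° (east) — does not cross 180°.
Total crossings: 3.

3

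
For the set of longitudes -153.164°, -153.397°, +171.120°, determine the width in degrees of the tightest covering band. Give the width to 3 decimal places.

Sort the longitudes: -153.397°, -153.164°, +171.120°.
Eastward gaps between consecutive values (wrapping around): 0.233°, 324.284°, 35.483°.
Largest gap = 324.284° ⇒ minimal covering band is its complement: 360° − 324.284° = 35.716°.
Band runs from +171.120° eastward to -153.164°, crossing the antimeridian.

35.716°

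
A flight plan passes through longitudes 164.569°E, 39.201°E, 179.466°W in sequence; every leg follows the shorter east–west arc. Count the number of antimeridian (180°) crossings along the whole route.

Leg 1: +164.569° → +39.201°, shortest Δλ = -125.368° (west) — does not cross 180°.
Leg 2: +39.201° → -179.466°, shortest Δλ = 141.333° (east) — crosses 180°.
Total crossings: 1.

1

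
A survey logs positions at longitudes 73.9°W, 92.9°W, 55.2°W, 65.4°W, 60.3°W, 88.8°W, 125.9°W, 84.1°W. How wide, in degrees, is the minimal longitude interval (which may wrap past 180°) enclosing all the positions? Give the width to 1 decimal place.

70.7°

Sort the longitudes: -125.9°, -92.9°, -88.8°, -84.1°, -73.9°, -65.4°, -60.3°, -55.2°.
Eastward gaps between consecutive values (wrapping around): 33.0°, 4.1°, 4.7°, 10.2°, 8.5°, 5.1°, 5.1°, 289.3°.
Largest gap = 289.3° ⇒ minimal covering band is its complement: 360° − 289.3° = 70.7°.
Band runs from -125.9° eastward to -55.2°.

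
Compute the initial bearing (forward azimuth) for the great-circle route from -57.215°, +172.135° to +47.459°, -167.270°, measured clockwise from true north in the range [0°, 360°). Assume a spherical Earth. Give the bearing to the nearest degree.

14°

Δλ = -167.270 − 172.135 = -339.405°; wrapped into (−180°, 180°]: 20.595°.
θ = atan2( sin Δλ · cos φ₂ , cos φ₁ · sin φ₂ − sin φ₁ · cos φ₂ · cos Δλ )
  = atan2(0.23783, 0.93106) = 14.329° → normalised to [0°, 360°): 14.329°.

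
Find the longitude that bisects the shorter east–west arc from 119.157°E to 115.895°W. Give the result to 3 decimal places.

178.369°W

Signed shortest Δλ from +119.157° to -115.895° is +124.948°.
Midpoint longitude = +119.157° + (+124.948°)/2 = +119.157° + 62.474° = +181.631°.
Normalise into (−180°, 180°]: -178.369°.
(The naïve average (+119.157 + -115.895)/2 = 1.631° is on the wrong side of the globe.)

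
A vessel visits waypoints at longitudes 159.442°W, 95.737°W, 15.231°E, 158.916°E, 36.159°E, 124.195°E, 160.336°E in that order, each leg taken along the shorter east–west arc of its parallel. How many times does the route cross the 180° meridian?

0

Leg 1: -159.442° → -95.737°, shortest Δλ = 63.705° (east) — does not cross 180°.
Leg 2: -95.737° → +15.231°, shortest Δλ = 110.968° (east) — does not cross 180°.
Leg 3: +15.231° → +158.916°, shortest Δλ = 143.685° (east) — does not cross 180°.
Leg 4: +158.916° → +36.159°, shortest Δλ = -122.757° (west) — does not cross 180°.
Leg 5: +36.159° → +124.195°, shortest Δλ = 88.036° (east) — does not cross 180°.
Leg 6: +124.195° → +160.336°, shortest Δλ = 36.141° (east) — does not cross 180°.
Total crossings: 0.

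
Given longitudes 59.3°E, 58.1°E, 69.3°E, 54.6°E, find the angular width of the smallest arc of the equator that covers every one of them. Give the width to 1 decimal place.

14.7°

Sort the longitudes: +54.6°, +58.1°, +59.3°, +69.3°.
Eastward gaps between consecutive values (wrapping around): 3.5°, 1.2°, 10.0°, 345.3°.
Largest gap = 345.3° ⇒ minimal covering band is its complement: 360° − 345.3° = 14.7°.
Band runs from +54.6° eastward to +69.3°.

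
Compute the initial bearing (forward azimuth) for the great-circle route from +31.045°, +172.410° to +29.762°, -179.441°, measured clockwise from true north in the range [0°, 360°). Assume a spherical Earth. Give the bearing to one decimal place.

98.3°

Δλ = -179.441 − 172.410 = -351.851°; wrapped into (−180°, 180°]: 8.149°.
θ = atan2( sin Δλ · cos φ₂ , cos φ₁ · sin φ₂ − sin φ₁ · cos φ₂ · cos Δλ )
  = atan2(0.12305, -0.01787) = 98.263° → normalised to [0°, 360°): 98.263°.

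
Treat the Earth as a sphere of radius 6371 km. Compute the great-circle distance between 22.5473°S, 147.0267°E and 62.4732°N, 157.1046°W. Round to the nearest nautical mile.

5750 nmi

Δλ = -157.1046 − 147.0267 = -304.1313°; wrapped into (−180°, 180°]: 55.8687°.
Δφ = 62.4732 − -22.5473 = 85.0205°.
a = sin²(Δφ/2) + cos φ₁ · cos φ₂ · sin²(Δλ/2) = 0.550272.
c = 2·atan2(√a, √(1−a)) = 1.67151 rad → d = 6371·c ≈ 10649.19 km ≈ 5750.10 nmi.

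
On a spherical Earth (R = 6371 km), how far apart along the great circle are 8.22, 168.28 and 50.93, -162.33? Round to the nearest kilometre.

5462 km

Δλ = -162.33 − 168.28 = -330.61°; wrapped into (−180°, 180°]: 29.39°.
Δφ = 50.93 − 8.22 = 42.71°.
a = sin²(Δφ/2) + cos φ₁ · cos φ₂ · sin²(Δλ/2) = 0.172743.
c = 2·atan2(√a, √(1−a)) = 0.85726 rad → d = 6371·c ≈ 5461.59 km.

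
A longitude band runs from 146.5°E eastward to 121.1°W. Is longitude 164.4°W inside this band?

Band width going east from +146.5° to -121.1°: ((-121.1 − 146.5) mod 360) = 92.4°.
Offset of -164.4° east of the west edge: ((-164.4 − 146.5) mod 360) = 49.1°.
49.1° ≤ 92.4° ⇒ inside.

Yes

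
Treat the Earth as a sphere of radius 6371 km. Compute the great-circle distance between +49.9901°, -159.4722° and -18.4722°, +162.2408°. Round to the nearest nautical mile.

Δλ = 162.2408 − -159.4722 = 321.7130°; wrapped into (−180°, 180°]: -38.2870°.
Δφ = -18.4722 − 49.9901 = -68.4623°.
a = sin²(Δφ/2) + cos φ₁ · cos φ₂ · sin²(Δλ/2) = 0.382022.
c = 2·atan2(√a, √(1−a)) = 1.33259 rad → d = 6371·c ≈ 8489.95 km ≈ 4584.21 nmi.

4584 nmi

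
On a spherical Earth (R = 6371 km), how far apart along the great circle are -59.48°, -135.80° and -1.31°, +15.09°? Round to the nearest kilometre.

12796 km

Δλ = 15.09 − -135.80 = 150.89°.
Δφ = -1.31 − -59.48 = 58.17°.
a = sin²(Δφ/2) + cos φ₁ · cos φ₂ · sin²(Δλ/2) = 0.711941.
c = 2·atan2(√a, √(1−a)) = 2.00852 rad → d = 6371·c ≈ 12796.30 km.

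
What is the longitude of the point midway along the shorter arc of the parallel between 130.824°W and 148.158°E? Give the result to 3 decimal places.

Signed shortest Δλ from -130.824° to +148.158° is -81.018°.
Midpoint longitude = -130.824° + (-81.018°)/2 = -130.824° − 40.509° = -171.333°.
(The naïve average (-130.824 + +148.158)/2 = 8.667° is on the wrong side of the globe.)

171.333°W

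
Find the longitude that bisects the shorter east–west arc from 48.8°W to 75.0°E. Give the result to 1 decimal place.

13.1°E

Signed shortest Δλ from -48.8° to +75.0° is +123.8°.
Midpoint longitude = -48.8° + (+123.8°)/2 = -48.8° + 61.9° = +13.1°.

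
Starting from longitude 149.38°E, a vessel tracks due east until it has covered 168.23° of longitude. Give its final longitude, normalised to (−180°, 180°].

Start at +149.38°; shift +168.23° → +317.61°.
+317.61° lies outside (−180°, 180°]; subtract 360° → -42.39°.

42.39°W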